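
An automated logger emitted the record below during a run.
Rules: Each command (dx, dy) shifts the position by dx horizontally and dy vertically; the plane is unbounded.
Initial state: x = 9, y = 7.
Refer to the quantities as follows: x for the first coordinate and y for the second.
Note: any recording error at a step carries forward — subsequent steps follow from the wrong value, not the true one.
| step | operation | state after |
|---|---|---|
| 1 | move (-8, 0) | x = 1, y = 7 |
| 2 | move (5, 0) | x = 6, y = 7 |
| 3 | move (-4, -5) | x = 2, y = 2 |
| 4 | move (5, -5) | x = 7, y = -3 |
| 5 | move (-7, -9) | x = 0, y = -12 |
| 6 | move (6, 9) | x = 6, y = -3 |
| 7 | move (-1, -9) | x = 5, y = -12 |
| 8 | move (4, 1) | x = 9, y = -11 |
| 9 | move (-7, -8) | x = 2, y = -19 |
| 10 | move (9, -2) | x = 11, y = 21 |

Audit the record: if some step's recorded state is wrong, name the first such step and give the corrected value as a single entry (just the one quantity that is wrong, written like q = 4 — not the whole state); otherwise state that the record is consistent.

Recomputing the run from the initial state:
step 1: x = 1, y = 7
step 2: x = 6, y = 7
step 3: x = 2, y = 2
step 4: x = 7, y = -3
step 5: x = 0, y = -12
step 6: x = 6, y = -3
step 7: x = 5, y = -12
step 8: x = 9, y = -11
step 9: x = 2, y = -19
step 10: x = 11, y = -21
The first disagreement with the record is at step 10, where the value should be y = -21.

step 10, y = -21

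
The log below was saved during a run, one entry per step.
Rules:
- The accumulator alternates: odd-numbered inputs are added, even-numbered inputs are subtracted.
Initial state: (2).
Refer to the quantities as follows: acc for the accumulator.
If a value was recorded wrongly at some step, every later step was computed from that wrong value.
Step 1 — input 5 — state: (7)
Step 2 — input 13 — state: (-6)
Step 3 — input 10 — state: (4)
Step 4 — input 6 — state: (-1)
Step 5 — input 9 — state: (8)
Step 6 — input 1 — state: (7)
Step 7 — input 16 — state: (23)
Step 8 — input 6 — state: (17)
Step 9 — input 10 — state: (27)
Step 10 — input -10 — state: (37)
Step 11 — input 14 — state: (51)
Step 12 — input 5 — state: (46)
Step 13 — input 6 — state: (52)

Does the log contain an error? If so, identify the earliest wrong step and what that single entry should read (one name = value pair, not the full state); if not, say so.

step 4, acc = -2

1. acc = 2 + 5 = 7 (exactly as logged)
2. acc = 7 - 13 = -6 (no discrepancy)
3. acc = -6 + 10 = 4 (same as recorded)
4. acc = 4 - 6 = -2 (not what was recorded)
So the first discrepancy is step 4, where the right value is acc = -2.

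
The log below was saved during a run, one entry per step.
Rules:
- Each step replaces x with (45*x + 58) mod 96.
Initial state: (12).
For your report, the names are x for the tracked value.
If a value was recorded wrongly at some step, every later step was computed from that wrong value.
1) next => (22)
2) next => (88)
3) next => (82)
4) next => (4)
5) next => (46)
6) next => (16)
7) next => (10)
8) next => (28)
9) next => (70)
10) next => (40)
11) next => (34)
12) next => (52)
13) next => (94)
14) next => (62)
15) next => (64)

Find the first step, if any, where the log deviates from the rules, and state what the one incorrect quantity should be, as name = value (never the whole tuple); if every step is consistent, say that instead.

step 14, x = 64

1. x = (45*12 + 58) mod 96 = 22 (same as recorded)
2. x = (45*22 + 58) mod 96 = 88 (same as recorded)
3. x = (45*88 + 58) mod 96 = 82 (same as recorded)
4. x = (45*82 + 58) mod 96 = 4 (confirmed correct)
5. x = (45*4 + 58) mod 96 = 46 (matches)
6. x = (45*46 + 58) mod 96 = 16 (confirmed correct)
7. x = (45*16 + 58) mod 96 = 10 (same as recorded)
8. x = (45*10 + 58) mod 96 = 28 (no discrepancy)
9. x = (45*28 + 58) mod 96 = 70 (agrees with the log)
10. x = (45*70 + 58) mod 96 = 40 (confirmed correct)
11. x = (45*40 + 58) mod 96 = 34 (consistent with the log)
12. x = (45*34 + 58) mod 96 = 52 (exactly as logged)
13. x = (45*52 + 58) mod 96 = 94 (agrees with the log)
14. x = (45*94 + 58) mod 96 = 64 (this is not what the log shows)
The audit stops at step 14: the recorded entry is wrong and should be x = 64.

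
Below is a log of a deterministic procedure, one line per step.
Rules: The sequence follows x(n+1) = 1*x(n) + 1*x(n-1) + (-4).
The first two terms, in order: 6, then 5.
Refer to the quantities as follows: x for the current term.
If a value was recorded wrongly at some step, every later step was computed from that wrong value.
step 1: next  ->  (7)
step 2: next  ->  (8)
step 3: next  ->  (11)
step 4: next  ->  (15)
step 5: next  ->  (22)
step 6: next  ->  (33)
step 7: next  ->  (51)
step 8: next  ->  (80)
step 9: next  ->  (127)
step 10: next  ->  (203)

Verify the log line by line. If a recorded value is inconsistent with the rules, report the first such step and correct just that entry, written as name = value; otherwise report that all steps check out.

Recomputing the run from the initial state:
step 1: x = 7
step 2: x = 8
step 3: x = 11
step 4: x = 15
step 5: x = 22
step 6: x = 33
step 7: x = 51
step 8: x = 80
step 9: x = 127
step 10: x = 203
This matches the log at every step.

no error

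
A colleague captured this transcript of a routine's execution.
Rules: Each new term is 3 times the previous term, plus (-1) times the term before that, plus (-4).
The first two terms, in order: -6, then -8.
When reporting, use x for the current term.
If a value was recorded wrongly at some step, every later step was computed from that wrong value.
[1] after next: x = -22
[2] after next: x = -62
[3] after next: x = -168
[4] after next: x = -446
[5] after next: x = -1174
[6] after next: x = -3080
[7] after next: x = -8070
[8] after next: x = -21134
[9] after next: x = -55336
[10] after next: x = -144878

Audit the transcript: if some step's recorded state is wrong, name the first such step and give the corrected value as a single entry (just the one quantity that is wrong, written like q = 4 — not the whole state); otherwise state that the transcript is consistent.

Recomputing the run from the initial state:
step 1: x = -22
step 2: x = -62
step 3: x = -168
step 4: x = -446
step 5: x = -1174
step 6: x = -3080
step 7: x = -8070
step 8: x = -21134
step 9: x = -55336
step 10: x = -144878
This matches the transcript at every step.

no error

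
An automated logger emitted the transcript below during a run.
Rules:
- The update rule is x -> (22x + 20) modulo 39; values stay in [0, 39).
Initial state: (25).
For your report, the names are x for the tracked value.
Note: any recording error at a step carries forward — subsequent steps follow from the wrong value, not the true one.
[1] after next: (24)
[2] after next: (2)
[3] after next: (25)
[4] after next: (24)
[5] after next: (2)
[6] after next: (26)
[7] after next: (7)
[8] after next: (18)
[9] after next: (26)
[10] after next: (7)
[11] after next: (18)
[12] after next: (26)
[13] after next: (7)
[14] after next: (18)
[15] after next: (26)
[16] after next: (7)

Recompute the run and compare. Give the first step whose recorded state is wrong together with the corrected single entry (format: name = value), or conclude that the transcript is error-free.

Recomputing the run from the initial state:
step 1: x = 24
step 2: x = 2
step 3: x = 25
step 4: x = 24
step 5: x = 2
step 6: x = 25
step 7: x = 24
step 8: x = 2
step 9: x = 25
step 10: x = 24
step 11: x = 2
step 12: x = 25
step 13: x = 24
step 14: x = 2
step 15: x = 25
step 16: x = 24
The first disagreement with the transcript is at step 6, where the value should be x = 25.

step 6, x = 25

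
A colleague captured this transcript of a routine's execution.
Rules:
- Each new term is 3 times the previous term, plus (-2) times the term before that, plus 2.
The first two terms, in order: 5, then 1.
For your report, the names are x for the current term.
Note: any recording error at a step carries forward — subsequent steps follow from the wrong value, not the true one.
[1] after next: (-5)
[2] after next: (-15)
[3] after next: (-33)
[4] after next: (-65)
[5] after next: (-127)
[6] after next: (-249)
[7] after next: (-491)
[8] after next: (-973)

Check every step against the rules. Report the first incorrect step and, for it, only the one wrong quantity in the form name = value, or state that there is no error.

Recomputing the run from the initial state:
step 1: x = -5
step 2: x = -15
step 3: x = -33
step 4: x = -67
step 5: x = -133
step 6: x = -263
step 7: x = -521
step 8: x = -1035
The first disagreement with the transcript is at step 4, where the value should be x = -67.

step 4, x = -67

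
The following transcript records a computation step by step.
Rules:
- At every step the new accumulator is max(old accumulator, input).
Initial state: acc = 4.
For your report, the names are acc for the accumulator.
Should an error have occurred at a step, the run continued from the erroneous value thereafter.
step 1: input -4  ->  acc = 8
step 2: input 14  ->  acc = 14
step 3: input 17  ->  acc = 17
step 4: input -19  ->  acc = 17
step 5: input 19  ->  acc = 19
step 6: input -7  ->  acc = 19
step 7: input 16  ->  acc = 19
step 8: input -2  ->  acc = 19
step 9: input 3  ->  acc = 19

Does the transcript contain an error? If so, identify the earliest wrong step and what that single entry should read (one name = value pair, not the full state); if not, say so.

1. acc = max(4, -4) = 4 (the transcript has a different value)
So the first discrepancy is step 1, where the right value is acc = 4.

step 1, acc = 4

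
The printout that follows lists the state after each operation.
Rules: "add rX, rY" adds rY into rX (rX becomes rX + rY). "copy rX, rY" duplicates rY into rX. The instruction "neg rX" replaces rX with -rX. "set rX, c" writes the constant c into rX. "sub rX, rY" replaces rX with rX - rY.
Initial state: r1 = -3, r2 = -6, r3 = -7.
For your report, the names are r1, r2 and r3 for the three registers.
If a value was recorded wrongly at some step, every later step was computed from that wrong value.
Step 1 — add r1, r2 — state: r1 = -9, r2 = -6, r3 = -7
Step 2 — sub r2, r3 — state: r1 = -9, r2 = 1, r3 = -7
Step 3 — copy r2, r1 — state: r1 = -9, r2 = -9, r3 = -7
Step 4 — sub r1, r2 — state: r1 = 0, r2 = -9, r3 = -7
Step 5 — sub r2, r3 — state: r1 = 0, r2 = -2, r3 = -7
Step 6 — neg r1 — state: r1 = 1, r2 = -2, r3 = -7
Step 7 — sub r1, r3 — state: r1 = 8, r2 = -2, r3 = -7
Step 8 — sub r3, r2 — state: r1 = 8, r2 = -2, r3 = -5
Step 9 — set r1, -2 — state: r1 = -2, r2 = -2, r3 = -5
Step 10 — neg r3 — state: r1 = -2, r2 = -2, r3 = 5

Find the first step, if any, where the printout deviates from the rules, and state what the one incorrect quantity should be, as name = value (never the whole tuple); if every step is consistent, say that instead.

step 6, r1 = 0

step 1: r1 = -3 + -6 = -9 -> in agreement
step 2: r2 = -6 - -7 = 1 -> same as recorded
step 3: r2 = -9 -> matches
step 4: r1 = -9 - -9 = 0 -> verified
step 5: r2 = -9 - -7 = -2 -> same as recorded
step 6: r1 = -(0) = 0 -> the entry is off here
First incorrect step: 6; the correct value is r1 = 0.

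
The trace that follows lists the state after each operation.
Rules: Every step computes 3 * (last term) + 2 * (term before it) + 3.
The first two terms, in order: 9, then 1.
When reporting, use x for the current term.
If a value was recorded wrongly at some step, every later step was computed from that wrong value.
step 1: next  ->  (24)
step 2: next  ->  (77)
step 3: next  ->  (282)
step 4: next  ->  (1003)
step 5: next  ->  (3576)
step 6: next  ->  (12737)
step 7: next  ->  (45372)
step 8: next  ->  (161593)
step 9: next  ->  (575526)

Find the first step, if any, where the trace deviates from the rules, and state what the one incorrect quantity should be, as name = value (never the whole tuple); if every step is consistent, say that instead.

step 7, x = 45366

step 1: x = 3*(1) + (2)*(9) + (3) = 24 -> verified
step 2: x = 3*(24) + (2)*(1) + (3) = 77 -> checks out
step 3: x = 3*(77) + (2)*(24) + (3) = 282 -> verified
step 4: x = 3*(282) + (2)*(77) + (3) = 1003 -> verified
step 5: x = 3*(1003) + (2)*(282) + (3) = 3576 -> checks out
step 6: x = 3*(3576) + (2)*(1003) + (3) = 12737 -> matches
step 7: x = 3*(12737) + (2)*(3576) + (3) = 45366 -> first mismatch against the trace
Conclusion: step 7 carries the first error; the entry should be x = 45366.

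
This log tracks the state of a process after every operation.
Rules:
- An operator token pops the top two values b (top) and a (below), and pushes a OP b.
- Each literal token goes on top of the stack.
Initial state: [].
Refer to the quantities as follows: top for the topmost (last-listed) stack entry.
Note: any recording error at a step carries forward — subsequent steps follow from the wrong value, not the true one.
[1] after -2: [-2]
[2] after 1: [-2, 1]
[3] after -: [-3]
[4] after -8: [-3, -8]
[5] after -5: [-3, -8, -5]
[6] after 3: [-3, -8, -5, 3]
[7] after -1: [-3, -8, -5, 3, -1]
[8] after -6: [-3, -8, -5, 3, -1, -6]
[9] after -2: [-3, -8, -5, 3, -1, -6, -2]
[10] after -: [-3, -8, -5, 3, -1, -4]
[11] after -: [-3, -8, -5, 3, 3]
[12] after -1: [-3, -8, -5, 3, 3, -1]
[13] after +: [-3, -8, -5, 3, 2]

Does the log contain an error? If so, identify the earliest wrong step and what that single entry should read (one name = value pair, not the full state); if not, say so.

Recomputing the run from the initial state:
step 1: [-2]
step 2: [-2, 1]
step 3: [-3]
step 4: [-3, -8]
step 5: [-3, -8, -5]
step 6: [-3, -8, -5, 3]
step 7: [-3, -8, -5, 3, -1]
step 8: [-3, -8, -5, 3, -1, -6]
step 9: [-3, -8, -5, 3, -1, -6, -2]
step 10: [-3, -8, -5, 3, -1, -4]
step 11: [-3, -8, -5, 3, 3]
step 12: [-3, -8, -5, 3, 3, -1]
step 13: [-3, -8, -5, 3, 2]
This matches the log at every step.

no error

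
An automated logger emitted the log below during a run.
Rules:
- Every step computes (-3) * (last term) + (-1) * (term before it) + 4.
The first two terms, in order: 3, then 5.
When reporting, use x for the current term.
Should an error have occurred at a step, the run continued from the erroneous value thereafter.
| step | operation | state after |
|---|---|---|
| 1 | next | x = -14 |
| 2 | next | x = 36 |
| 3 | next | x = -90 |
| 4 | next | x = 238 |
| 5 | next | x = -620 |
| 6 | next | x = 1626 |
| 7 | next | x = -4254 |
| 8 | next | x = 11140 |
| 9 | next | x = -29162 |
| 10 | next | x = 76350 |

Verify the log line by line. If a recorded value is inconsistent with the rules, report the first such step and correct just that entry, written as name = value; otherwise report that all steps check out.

step 2, x = 41

Recomputing the run from the initial state:
step 1: x = -14
step 2: x = 41
step 3: x = -105
step 4: x = 278
step 5: x = -725
step 6: x = 1901
step 7: x = -4974
step 8: x = 13025
step 9: x = -34097
step 10: x = 89270
The first disagreement with the log is at step 2, where the value should be x = 41.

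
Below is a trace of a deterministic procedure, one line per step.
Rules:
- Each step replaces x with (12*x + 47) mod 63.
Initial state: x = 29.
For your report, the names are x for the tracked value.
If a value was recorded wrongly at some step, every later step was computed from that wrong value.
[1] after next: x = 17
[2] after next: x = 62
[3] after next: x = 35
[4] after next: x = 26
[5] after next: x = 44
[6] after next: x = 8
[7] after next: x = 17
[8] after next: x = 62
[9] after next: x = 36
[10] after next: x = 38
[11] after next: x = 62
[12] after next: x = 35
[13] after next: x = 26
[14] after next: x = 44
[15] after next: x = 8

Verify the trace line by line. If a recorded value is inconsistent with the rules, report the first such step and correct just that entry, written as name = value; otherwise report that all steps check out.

step 9, x = 35

1. x = (12*29 + 47) mod 63 = 17 (checks out)
2. x = (12*17 + 47) mod 63 = 62 (verified)
3. x = (12*62 + 47) mod 63 = 35 (no discrepancy)
4. x = (12*35 + 47) mod 63 = 26 (confirmed correct)
5. x = (12*26 + 47) mod 63 = 44 (matches)
6. x = (12*44 + 47) mod 63 = 8 (consistent with the trace)
7. x = (12*8 + 47) mod 63 = 17 (agrees with the trace)
8. x = (12*17 + 47) mod 63 = 62 (same as recorded)
9. x = (12*62 + 47) mod 63 = 35 (the entry is off here)
That makes step 9 the first incorrect line — x = 35 is what it should show.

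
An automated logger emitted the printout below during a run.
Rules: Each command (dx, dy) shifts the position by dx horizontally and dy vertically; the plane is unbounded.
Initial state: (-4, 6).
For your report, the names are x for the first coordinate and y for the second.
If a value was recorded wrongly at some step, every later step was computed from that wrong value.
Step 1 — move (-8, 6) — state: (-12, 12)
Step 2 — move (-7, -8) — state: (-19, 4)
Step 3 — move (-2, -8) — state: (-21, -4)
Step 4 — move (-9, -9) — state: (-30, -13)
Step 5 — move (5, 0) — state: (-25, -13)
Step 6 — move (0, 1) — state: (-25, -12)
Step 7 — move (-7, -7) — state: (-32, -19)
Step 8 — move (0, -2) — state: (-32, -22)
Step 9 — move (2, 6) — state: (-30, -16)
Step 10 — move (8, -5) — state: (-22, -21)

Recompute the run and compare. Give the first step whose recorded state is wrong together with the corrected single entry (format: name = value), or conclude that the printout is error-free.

Recomputing the run from the initial state:
step 1: x = -12, y = 12
step 2: x = -19, y = 4
step 3: x = -21, y = -4
step 4: x = -30, y = -13
step 5: x = -25, y = -13
step 6: x = -25, y = -12
step 7: x = -32, y = -19
step 8: x = -32, y = -21
step 9: x = -30, y = -15
step 10: x = -22, y = -20
The first disagreement with the printout is at step 8, where the value should be y = -21.

step 8, y = -21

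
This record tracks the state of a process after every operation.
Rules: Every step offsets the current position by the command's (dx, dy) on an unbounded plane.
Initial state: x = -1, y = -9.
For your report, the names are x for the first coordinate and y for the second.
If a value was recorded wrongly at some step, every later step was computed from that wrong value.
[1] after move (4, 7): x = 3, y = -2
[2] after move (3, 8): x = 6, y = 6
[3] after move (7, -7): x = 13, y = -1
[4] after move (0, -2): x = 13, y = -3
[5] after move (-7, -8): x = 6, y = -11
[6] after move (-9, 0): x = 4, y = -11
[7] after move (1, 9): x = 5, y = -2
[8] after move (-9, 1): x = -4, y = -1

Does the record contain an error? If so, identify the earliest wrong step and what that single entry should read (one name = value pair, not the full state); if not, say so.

1. x = -1 + (4) = 3, y = -9 + (7) = -2 (same as recorded)
2. x = 3 + (3) = 6, y = -2 + (8) = 6 (confirmed correct)
3. x = 6 + (7) = 13, y = 6 + (-7) = -1 (same as recorded)
4. x = 13 + (0) = 13, y = -1 + (-2) = -3 (matches)
5. x = 13 + (-7) = 6, y = -3 + (-8) = -11 (in agreement)
6. x = 6 + (-9) = -3, y = -11 + (0) = -11 (the entry is off here)
So the first discrepancy is step 6, where the right value is x = -3.

step 6, x = -3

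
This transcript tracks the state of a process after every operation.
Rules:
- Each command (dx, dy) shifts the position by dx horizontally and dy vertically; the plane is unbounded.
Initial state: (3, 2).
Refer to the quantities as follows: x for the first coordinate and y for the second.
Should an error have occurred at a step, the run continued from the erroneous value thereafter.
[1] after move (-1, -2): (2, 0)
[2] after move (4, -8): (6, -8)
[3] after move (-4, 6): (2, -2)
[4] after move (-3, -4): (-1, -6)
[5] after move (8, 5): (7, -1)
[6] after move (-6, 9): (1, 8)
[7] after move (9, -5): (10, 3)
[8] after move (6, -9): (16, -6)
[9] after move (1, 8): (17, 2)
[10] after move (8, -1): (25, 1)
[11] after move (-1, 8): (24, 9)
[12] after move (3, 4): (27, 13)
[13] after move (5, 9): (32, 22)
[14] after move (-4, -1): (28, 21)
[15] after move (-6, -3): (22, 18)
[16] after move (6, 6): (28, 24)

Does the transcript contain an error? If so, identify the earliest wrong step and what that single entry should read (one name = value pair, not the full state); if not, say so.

no error

1. x = 3 + (-1) = 2, y = 2 + (-2) = 0 (agrees with the transcript)
2. x = 2 + (4) = 6, y = 0 + (-8) = -8 (verified)
3. x = 6 + (-4) = 2, y = -8 + (6) = -2 (no discrepancy)
4. x = 2 + (-3) = -1, y = -2 + (-4) = -6 (exactly as logged)
5. x = -1 + (8) = 7, y = -6 + (5) = -1 (matches)
6. x = 7 + (-6) = 1, y = -1 + (9) = 8 (confirmed correct)
7. x = 1 + (9) = 10, y = 8 + (-5) = 3 (in agreement)
8. x = 10 + (6) = 16, y = 3 + (-9) = -6 (no discrepancy)
9. x = 16 + (1) = 17, y = -6 + (8) = 2 (in agreement)
10. x = 17 + (8) = 25, y = 2 + (-1) = 1 (agrees with the transcript)
11. x = 25 + (-1) = 24, y = 1 + (8) = 9 (same as recorded)
12. x = 24 + (3) = 27, y = 9 + (4) = 13 (agrees with the transcript)
13. x = 27 + (5) = 32, y = 13 + (9) = 22 (agrees with the transcript)
14. x = 32 + (-4) = 28, y = 22 + (-1) = 21 (no discrepancy)
15. x = 28 + (-6) = 22, y = 21 + (-3) = 18 (in agreement)
16. x = 22 + (6) = 28, y = 18 + (6) = 24 (agrees with the transcript)
Every step is consistent.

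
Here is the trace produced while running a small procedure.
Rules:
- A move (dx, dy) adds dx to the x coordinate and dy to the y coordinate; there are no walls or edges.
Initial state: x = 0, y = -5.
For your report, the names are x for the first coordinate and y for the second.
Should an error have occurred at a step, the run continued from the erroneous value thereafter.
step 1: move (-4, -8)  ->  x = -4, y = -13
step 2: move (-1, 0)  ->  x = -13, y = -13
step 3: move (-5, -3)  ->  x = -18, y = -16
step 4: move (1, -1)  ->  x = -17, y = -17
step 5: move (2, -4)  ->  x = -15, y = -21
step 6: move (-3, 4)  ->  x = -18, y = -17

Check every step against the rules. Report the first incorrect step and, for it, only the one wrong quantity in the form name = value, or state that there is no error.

step 1: x = 0 + (-4) = -4, y = -5 + (-8) = -13 -> same as recorded
step 2: x = -4 + (-1) = -5, y = -13 + (0) = -13 -> first mismatch against the trace
Conclusion: step 2 carries the first error; the entry should be x = -5.

step 2, x = -5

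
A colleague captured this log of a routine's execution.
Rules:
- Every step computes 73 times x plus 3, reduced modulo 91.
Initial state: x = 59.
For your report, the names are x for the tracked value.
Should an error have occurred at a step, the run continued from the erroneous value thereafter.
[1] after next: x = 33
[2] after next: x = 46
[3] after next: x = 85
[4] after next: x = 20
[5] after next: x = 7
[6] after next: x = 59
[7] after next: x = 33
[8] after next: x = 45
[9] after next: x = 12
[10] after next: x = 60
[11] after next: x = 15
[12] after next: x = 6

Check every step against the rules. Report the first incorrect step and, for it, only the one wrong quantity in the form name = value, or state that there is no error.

step 8, x = 46

step 1: x = (73*59 + 3) mod 91 = 33 -> same as recorded
step 2: x = (73*33 + 3) mod 91 = 46 -> verified
step 3: x = (73*46 + 3) mod 91 = 85 -> no discrepancy
step 4: x = (73*85 + 3) mod 91 = 20 -> exactly as logged
step 5: x = (73*20 + 3) mod 91 = 7 -> same as recorded
step 6: x = (73*7 + 3) mod 91 = 59 -> matches
step 7: x = (73*59 + 3) mod 91 = 33 -> matches
step 8: x = (73*33 + 3) mod 91 = 46 -> not what was recorded
The earliest wrong entry is at step 8: it should read x = 46.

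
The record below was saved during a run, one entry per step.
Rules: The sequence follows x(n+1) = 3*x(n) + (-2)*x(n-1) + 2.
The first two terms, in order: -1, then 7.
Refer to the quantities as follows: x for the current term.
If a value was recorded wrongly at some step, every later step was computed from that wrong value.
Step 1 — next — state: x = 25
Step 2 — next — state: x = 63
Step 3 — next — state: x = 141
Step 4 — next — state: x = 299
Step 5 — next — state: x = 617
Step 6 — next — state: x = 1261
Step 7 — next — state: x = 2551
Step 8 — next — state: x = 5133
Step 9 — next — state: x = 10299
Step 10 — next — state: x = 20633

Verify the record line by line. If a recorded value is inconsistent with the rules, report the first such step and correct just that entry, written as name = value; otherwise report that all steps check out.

step 6, x = 1255

Step 1: x = 3*(7) + (-2)*(-1) + (2) = 25 — consistent with the record.
Step 2: x = 3*(25) + (-2)*(7) + (2) = 63 — confirmed correct.
Step 3: x = 3*(63) + (-2)*(25) + (2) = 141 — matches.
Step 4: x = 3*(141) + (-2)*(63) + (2) = 299 — checks out.
Step 5: x = 3*(299) + (-2)*(141) + (2) = 617 — same as recorded.
Step 6: x = 3*(617) + (-2)*(299) + (2) = 1255 — the recorded entry deviates here.
The audit stops at step 6: the recorded entry is wrong and should be x = 1255.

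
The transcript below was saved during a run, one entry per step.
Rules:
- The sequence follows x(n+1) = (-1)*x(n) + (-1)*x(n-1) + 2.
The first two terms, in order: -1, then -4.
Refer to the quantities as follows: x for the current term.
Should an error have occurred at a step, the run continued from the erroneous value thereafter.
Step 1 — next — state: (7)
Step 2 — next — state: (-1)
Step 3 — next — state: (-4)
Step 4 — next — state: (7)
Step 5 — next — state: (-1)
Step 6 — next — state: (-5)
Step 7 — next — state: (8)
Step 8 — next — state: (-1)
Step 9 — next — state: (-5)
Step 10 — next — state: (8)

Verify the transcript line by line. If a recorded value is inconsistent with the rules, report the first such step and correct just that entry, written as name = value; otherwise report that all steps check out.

step 6, x = -4

step 1: x = -1*(-4) + (-1)*(-1) + (2) = 7 -> agrees with the transcript
step 2: x = -1*(7) + (-1)*(-4) + (2) = -1 -> consistent with the transcript
step 3: x = -1*(-1) + (-1)*(7) + (2) = -4 -> confirmed correct
step 4: x = -1*(-4) + (-1)*(-1) + (2) = 7 -> in agreement
step 5: x = -1*(7) + (-1)*(-4) + (2) = -1 -> verified
step 6: x = -1*(-1) + (-1)*(7) + (2) = -4 -> the transcript disagrees here
That makes step 6 the first incorrect line — x = -4 is what it should show.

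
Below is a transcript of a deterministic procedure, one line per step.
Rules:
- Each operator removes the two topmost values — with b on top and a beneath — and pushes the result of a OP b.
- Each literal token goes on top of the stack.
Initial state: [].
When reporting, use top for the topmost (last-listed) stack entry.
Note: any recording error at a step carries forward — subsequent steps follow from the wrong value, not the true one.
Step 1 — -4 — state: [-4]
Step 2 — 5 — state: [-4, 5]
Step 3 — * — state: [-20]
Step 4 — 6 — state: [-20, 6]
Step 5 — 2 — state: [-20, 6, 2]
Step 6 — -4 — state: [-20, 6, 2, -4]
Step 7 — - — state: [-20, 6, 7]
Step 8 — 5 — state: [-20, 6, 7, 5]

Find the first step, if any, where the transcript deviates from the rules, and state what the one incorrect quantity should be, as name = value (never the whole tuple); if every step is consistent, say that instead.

Step 1: push -4: top = -4 — same as recorded.
Step 2: push 5: top = 5 — confirmed correct.
Step 3: -4 * 5 = -20 — confirmed correct.
Step 4: push 6: top = 6 — exactly as logged.
Step 5: push 2: top = 2 — matches.
Step 6: push -4: top = -4 — exactly as logged.
Step 7: 2 - -4 = 6 — the entry is off here.
Conclusion: step 7 carries the first error; the entry should be top = 6.

step 7, top = 6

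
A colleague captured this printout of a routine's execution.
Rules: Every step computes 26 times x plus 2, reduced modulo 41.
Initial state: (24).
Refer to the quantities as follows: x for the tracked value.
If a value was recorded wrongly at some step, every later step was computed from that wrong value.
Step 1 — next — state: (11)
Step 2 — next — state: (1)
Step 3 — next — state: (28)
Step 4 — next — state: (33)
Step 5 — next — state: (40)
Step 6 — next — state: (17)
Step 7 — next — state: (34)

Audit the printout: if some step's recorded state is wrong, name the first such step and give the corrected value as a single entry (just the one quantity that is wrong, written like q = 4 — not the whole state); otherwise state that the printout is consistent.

1. x = (26*24 + 2) mod 41 = 11 (agrees with the printout)
2. x = (26*11 + 2) mod 41 = 1 (in agreement)
3. x = (26*1 + 2) mod 41 = 28 (checks out)
4. x = (26*28 + 2) mod 41 = 33 (verified)
5. x = (26*33 + 2) mod 41 = 40 (consistent with the printout)
6. x = (26*40 + 2) mod 41 = 17 (exactly as logged)
7. x = (26*17 + 2) mod 41 = 34 (confirmed correct)
The whole run recomputes cleanly — no discrepancies.

no error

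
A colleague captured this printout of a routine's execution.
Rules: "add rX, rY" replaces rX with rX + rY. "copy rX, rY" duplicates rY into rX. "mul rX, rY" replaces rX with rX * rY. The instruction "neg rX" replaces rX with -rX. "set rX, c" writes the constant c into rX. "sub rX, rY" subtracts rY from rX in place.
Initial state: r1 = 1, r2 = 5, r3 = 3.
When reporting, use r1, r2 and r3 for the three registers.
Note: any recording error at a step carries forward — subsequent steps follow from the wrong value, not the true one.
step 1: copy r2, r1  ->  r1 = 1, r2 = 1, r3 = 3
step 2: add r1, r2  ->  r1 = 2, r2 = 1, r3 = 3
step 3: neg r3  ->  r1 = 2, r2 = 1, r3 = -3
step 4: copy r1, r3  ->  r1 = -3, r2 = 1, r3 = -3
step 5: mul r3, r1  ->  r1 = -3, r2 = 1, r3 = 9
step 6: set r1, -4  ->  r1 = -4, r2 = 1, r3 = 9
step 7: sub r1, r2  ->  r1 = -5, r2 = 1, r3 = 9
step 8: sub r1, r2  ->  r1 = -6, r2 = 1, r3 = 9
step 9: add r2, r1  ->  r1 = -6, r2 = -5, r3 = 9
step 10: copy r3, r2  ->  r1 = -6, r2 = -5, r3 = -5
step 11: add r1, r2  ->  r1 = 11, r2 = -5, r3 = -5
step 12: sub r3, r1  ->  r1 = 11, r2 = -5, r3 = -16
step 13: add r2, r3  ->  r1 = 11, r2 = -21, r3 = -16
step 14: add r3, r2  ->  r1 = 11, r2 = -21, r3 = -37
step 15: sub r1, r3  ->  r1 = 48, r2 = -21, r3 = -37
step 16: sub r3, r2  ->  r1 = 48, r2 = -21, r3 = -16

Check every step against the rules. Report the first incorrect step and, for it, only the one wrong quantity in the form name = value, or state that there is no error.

step 1: r2 = 1 -> no discrepancy
step 2: r1 = 1 + 1 = 2 -> verified
step 3: r3 = -(3) = -3 -> same as recorded
step 4: r1 = -3 -> checks out
step 5: r3 = -3 * -3 = 9 -> consistent with the printout
step 6: r1 = -4 -> same as recorded
step 7: r1 = -4 - 1 = -5 -> consistent with the printout
step 8: r1 = -5 - 1 = -6 -> agrees with the printout
step 9: r2 = 1 + -6 = -5 -> confirmed correct
step 10: r3 = -5 -> no discrepancy
step 11: r1 = -6 + -5 = -11 -> the entry is off here
The earliest wrong entry is at step 11: it should read r1 = -11.

step 11, r1 = -11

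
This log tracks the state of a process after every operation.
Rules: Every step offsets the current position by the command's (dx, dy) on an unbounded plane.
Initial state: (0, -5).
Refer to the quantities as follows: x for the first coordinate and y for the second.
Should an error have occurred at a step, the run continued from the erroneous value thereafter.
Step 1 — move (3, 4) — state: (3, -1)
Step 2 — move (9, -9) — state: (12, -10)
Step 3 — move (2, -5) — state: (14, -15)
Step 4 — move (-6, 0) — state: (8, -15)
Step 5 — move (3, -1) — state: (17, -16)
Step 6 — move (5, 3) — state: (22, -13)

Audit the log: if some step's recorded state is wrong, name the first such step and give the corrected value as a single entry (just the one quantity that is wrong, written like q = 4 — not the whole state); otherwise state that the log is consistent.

step 5, x = 11

Step 1: x = 0 + (3) = 3, y = -5 + (4) = -1 — matches.
Step 2: x = 3 + (9) = 12, y = -1 + (-9) = -10 — verified.
Step 3: x = 12 + (2) = 14, y = -10 + (-5) = -15 — verified.
Step 4: x = 14 + (-6) = 8, y = -15 + (0) = -15 — in agreement.
Step 5: x = 8 + (3) = 11, y = -15 + (-1) = -16 — first mismatch against the log.
First deviation found at step 5; the corrected entry is x = 11.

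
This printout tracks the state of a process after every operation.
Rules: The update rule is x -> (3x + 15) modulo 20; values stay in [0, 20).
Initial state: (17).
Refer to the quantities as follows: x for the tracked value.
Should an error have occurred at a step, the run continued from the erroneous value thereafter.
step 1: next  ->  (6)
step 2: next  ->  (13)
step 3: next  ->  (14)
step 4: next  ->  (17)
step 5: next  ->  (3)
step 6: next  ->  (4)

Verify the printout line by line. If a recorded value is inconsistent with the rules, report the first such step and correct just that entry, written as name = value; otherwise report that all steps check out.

step 5, x = 6

1. x = (3*17 + 15) mod 20 = 6 (consistent with the printout)
2. x = (3*6 + 15) mod 20 = 13 (in agreement)
3. x = (3*13 + 15) mod 20 = 14 (consistent with the printout)
4. x = (3*14 + 15) mod 20 = 17 (confirmed correct)
5. x = (3*17 + 15) mod 20 = 6 (first mismatch against the printout)
So the first discrepancy is step 5, where the right value is x = 6.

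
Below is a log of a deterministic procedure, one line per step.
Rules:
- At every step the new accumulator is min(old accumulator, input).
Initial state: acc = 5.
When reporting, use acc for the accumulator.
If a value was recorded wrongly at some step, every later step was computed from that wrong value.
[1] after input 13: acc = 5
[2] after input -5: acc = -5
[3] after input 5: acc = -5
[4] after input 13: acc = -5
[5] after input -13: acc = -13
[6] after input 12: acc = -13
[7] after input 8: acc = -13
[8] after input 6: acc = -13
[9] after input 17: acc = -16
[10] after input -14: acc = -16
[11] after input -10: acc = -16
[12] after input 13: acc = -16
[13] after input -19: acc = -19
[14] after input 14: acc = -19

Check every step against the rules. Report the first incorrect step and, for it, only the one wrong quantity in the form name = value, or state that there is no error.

step 9, acc = -13

Step 1: acc = min(5, 13) = 5 — consistent with the log.
Step 2: acc = min(5, -5) = -5 — in agreement.
Step 3: acc = min(-5, 5) = -5 — checks out.
Step 4: acc = min(-5, 13) = -5 — same as recorded.
Step 5: acc = min(-5, -13) = -13 — checks out.
Step 6: acc = min(-13, 12) = -13 — consistent with the log.
Step 7: acc = min(-13, 8) = -13 — confirmed correct.
Step 8: acc = min(-13, 6) = -13 — checks out.
Step 9: acc = min(-13, 17) = -13 — this is not what the log shows.
The earliest wrong entry is at step 9: it should read acc = -13.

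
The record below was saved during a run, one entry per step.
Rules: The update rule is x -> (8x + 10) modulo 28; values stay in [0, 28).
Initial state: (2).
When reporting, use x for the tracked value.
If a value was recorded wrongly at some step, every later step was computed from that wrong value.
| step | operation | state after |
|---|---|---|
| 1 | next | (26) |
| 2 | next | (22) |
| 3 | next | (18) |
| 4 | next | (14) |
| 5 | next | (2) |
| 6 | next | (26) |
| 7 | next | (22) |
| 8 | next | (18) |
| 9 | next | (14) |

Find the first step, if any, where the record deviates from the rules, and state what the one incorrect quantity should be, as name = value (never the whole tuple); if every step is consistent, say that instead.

step 5, x = 10

Recomputing the run from the initial state:
step 1: x = 26
step 2: x = 22
step 3: x = 18
step 4: x = 14
step 5: x = 10
step 6: x = 6
step 7: x = 2
step 8: x = 26
step 9: x = 22
The first disagreement with the record is at step 5, where the value should be x = 10.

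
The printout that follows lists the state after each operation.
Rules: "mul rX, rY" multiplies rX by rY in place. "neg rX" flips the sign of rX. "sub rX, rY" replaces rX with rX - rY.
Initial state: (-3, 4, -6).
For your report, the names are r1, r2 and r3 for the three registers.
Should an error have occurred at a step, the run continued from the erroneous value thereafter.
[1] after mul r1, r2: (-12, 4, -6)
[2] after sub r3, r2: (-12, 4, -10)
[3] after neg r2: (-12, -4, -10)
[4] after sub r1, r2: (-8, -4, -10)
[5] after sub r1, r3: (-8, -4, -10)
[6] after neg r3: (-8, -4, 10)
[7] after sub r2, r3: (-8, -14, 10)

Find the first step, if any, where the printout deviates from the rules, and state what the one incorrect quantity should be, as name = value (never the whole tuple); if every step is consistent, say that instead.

step 5, r1 = 2

Recomputing the run from the initial state:
step 1: r1 = -12, r2 = 4, r3 = -6
step 2: r1 = -12, r2 = 4, r3 = -10
step 3: r1 = -12, r2 = -4, r3 = -10
step 4: r1 = -8, r2 = -4, r3 = -10
step 5: r1 = 2, r2 = -4, r3 = -10
step 6: r1 = 2, r2 = -4, r3 = 10
step 7: r1 = 2, r2 = -14, r3 = 10
The first disagreement with the printout is at step 5, where the value should be r1 = 2.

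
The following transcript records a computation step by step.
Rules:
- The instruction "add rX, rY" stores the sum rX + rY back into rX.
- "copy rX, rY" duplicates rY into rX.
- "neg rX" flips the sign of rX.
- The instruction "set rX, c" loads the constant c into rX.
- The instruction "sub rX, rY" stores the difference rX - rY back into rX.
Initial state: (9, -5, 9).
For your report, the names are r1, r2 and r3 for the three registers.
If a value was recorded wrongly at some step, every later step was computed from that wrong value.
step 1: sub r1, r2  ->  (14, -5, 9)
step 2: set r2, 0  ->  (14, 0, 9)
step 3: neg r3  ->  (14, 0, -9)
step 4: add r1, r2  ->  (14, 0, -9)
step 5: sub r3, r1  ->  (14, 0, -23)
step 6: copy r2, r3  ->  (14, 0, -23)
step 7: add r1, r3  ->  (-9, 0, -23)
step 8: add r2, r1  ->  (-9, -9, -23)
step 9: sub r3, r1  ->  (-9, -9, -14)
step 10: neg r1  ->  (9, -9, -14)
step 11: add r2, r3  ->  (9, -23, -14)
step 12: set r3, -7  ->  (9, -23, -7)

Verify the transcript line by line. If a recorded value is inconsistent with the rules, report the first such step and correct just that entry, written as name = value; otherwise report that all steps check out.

step 6, r2 = -23

Step 1: r1 = 9 - -5 = 14 — agrees with the transcript.
Step 2: r2 = 0 — verified.
Step 3: r3 = -(9) = -9 — checks out.
Step 4: r1 = 14 + 0 = 14 — exactly as logged.
Step 5: r3 = -9 - 14 = -23 — in agreement.
Step 6: r2 = -23 — the recorded entry deviates here.
So the first discrepancy is step 6, where the right value is r2 = -23.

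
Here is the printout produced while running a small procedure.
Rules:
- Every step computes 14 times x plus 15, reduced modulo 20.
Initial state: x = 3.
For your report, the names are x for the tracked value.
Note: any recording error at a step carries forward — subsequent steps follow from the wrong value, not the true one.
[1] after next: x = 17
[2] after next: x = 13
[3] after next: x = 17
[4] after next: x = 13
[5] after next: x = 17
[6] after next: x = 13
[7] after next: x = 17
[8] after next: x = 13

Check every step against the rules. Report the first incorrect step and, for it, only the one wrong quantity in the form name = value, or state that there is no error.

no error

Recomputing the run from the initial state:
step 1: x = 17
step 2: x = 13
step 3: x = 17
step 4: x = 13
step 5: x = 17
step 6: x = 13
step 7: x = 17
step 8: x = 13
This matches the printout at every step.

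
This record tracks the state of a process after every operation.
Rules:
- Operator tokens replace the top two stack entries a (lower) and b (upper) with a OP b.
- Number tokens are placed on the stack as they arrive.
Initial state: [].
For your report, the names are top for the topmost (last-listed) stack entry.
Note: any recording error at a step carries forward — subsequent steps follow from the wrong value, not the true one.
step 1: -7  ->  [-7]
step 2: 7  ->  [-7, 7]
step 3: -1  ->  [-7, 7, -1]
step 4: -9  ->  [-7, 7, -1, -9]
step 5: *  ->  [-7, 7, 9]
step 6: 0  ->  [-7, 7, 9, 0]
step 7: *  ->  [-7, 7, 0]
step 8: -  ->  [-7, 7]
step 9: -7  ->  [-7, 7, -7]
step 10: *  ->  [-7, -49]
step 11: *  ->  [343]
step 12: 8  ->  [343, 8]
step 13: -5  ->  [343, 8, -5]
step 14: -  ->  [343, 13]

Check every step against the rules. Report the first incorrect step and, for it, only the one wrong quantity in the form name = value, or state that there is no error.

Recomputing the run from the initial state:
step 1: [-7]
step 2: [-7, 7]
step 3: [-7, 7, -1]
step 4: [-7, 7, -1, -9]
step 5: [-7, 7, 9]
step 6: [-7, 7, 9, 0]
step 7: [-7, 7, 0]
step 8: [-7, 7]
step 9: [-7, 7, -7]
step 10: [-7, -49]
step 11: [343]
step 12: [343, 8]
step 13: [343, 8, -5]
step 14: [343, 13]
This matches the record at every step.

no error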